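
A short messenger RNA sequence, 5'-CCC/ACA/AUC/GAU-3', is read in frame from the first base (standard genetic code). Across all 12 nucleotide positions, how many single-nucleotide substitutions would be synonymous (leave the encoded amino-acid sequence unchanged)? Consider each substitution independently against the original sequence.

Codon 1 (CCC, Pro): 3 synonymous substitutions.
Codon 2 (ACA, Thr): 3 synonymous substitutions.
Codon 3 (AUC, Ile): 2 synonymous substitutions.
Codon 4 (GAU, Asp): 1 synonymous substitution.
Total: 3 + 3 + 2 + 1 = 9.

9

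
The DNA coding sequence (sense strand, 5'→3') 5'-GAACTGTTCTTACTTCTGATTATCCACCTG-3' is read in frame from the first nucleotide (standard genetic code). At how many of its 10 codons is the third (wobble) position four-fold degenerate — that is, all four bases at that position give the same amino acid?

Codon 1 GAA (Glu): third position 2-fold.
Codon 2 CTG (Leu): third position 4-fold.
Codon 3 TTC (Phe): third position 2-fold.
Codon 4 TTA (Leu): third position 2-fold.
Codon 5 CTT (Leu): third position 4-fold.
Codon 6 CTG (Leu): third position 4-fold.
Codon 7 ATT (Ile): third position 3-fold.
Codon 8 ATC (Ile): third position 3-fold.
Codon 9 CAC (His): third position 2-fold.
Codon 10 CTG (Leu): third position 4-fold.
Four-fold degenerate third positions: 4.

4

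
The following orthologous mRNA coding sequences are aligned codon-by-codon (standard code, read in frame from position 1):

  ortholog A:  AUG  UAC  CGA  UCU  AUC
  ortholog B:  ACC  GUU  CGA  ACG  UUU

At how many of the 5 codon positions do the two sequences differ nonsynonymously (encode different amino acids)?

Codon 1: AUG Met / ACC Thr — nonsynonymous.
Codon 2: UAC Tyr / GUU Val — nonsynonymous.
Codon 3: CGA Arg / CGA Arg — identical.
Codon 4: UCU Ser / ACG Thr — nonsynonymous.
Codon 5: AUC Ile / UUU Phe — nonsynonymous.
Nonsynonymous differences: 4.

4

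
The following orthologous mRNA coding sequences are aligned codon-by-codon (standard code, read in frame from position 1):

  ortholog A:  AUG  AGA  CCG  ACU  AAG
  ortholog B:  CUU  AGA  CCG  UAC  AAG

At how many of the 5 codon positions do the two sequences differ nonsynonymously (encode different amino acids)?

Codon 1: AUG Met / CUU Leu — nonsynonymous.
Codon 2: AGA Arg / AGA Arg — identical.
Codon 3: CCG Pro / CCG Pro — identical.
Codon 4: ACU Thr / UAC Tyr — nonsynonymous.
Codon 5: AAG Lys / AAG Lys — identical.
Nonsynonymous differences: 2.

2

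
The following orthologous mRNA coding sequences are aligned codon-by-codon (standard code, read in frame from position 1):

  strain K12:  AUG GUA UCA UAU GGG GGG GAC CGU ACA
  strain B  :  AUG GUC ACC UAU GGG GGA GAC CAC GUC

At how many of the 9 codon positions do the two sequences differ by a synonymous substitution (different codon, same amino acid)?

2

Codon 1: AUG Met / AUG Met — identical.
Codon 2: GUA Val / GUC Val — synonymous.
Codon 3: UCA Ser / ACC Thr — nonsynonymous.
Codon 4: UAU Tyr / UAU Tyr — identical.
Codon 5: GGG Gly / GGG Gly — identical.
Codon 6: GGG Gly / GGA Gly — synonymous.
Codon 7: GAC Asp / GAC Asp — identical.
Codon 8: CGU Arg / CAC His — nonsynonymous.
Codon 9: ACA Thr / GUC Val — nonsynonymous.
Synonymous differences: 2.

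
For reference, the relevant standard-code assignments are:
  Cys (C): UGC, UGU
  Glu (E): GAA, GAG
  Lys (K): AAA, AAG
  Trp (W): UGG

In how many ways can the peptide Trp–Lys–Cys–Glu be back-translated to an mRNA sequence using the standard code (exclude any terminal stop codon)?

Trp: 1 codon.
Lys: 2 codons.
Cys: 2 codons.
Glu: 2 codons.
1 × 2 × 2 × 2 = 8.

8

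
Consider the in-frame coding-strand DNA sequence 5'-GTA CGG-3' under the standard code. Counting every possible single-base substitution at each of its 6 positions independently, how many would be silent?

Codon 1 (GTA, Val): 3 synonymous substitutions.
Codon 2 (CGG, Arg): 4 synonymous substitutions.
Total: 3 + 4 = 7.

7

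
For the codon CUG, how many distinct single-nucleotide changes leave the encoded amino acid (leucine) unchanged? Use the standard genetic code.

4

Position 1: UUG → 1 synonymous.
Position 2: none → 0 synonymous.
Position 3: CUU, CUC, CUA → 3 synonymous.
Total: 1 + 0 + 3 = 4.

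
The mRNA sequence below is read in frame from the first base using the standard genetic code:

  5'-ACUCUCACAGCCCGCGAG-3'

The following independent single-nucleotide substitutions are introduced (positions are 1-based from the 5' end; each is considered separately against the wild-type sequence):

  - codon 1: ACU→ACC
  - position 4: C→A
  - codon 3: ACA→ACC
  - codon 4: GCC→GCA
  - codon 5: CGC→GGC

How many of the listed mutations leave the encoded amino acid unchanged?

Codon 1: ACU (Thr) → ACC (Thr) — synonymous.
Codon 2: CUC (Leu) → AUC (Ile) — missense.
Codon 3: ACA (Thr) → ACC (Thr) — synonymous.
Codon 4: GCC (Ala) → GCA (Ala) — synonymous.
Codon 5: CGC (Arg) → GGC (Gly) — missense.
Synonymous: 3 of 5.

3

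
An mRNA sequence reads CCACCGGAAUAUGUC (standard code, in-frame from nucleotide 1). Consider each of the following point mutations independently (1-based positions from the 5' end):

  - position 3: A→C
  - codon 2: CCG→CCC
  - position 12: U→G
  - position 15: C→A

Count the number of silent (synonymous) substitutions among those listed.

Codon 1: CCA (Pro) → CCC (Pro) — synonymous.
Codon 2: CCG (Pro) → CCC (Pro) — synonymous.
Codon 4: UAU (Tyr) → UAG (Stop) — nonsense.
Codon 5: GUC (Val) → GUA (Val) — synonymous.
Synonymous: 3 of 4.

3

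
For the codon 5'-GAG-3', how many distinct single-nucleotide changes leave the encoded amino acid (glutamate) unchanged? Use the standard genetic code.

1

Position 1: none → 0 synonymous.
Position 2: none → 0 synonymous.
Position 3: GAA → 1 synonymous.
Total: 0 + 0 + 1 = 1.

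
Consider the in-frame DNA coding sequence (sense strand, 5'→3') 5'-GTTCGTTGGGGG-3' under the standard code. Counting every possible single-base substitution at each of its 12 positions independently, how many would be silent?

9

Codon 1 (GTT, Val): 3 synonymous substitutions.
Codon 2 (CGT, Arg): 3 synonymous substitutions.
Codon 3 (TGG, Trp): 0 synonymous substitutions.
Codon 4 (GGG, Gly): 3 synonymous substitutions.
Total: 3 + 3 + 0 + 3 = 9.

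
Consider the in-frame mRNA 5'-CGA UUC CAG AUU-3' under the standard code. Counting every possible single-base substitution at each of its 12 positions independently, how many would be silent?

8

Codon 1 (CGA, Arg): 4 synonymous substitutions.
Codon 2 (UUC, Phe): 1 synonymous substitution.
Codon 3 (CAG, Gln): 1 synonymous substitution.
Codon 4 (AUU, Ile): 2 synonymous substitutions.
Total: 4 + 1 + 1 + 2 = 8.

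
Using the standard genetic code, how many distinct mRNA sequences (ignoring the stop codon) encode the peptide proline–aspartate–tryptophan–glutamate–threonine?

Pro: 4 codons.
Asp: 2 codons.
Trp: 1 codon.
Glu: 2 codons.
Thr: 4 codons.
4 × 2 × 1 × 2 × 4 = 64.

64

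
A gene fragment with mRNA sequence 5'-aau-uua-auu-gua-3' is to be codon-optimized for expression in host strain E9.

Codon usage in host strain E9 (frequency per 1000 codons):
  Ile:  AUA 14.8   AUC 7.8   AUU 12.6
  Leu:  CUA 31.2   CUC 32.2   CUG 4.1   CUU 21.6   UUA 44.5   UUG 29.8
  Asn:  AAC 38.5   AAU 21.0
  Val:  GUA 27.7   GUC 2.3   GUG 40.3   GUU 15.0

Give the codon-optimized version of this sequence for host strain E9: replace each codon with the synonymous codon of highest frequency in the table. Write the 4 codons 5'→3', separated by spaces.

AAC UUA AUA GUG

Codon 1 (Asn): best is AAC at 38.5.
Codon 2 (Leu): best is UUA at 44.5.
Codon 3 (Ile): best is AUA at 14.8.
Codon 4 (Val): best is GUG at 40.3.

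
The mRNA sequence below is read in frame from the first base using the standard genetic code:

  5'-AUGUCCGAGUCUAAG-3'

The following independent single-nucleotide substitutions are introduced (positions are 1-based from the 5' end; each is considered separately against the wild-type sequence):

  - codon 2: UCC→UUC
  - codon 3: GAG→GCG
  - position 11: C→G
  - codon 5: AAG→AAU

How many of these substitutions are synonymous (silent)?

0

Codon 2: UCC (Ser) → UUC (Phe) — missense.
Codon 3: GAG (Glu) → GCG (Ala) — missense.
Codon 4: UCU (Ser) → UGU (Cys) — missense.
Codon 5: AAG (Lys) → AAU (Asn) — missense.
Synonymous: 0 of 4.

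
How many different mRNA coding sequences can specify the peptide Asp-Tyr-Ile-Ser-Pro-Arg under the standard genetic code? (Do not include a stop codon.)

1728

Asp: 2 codons.
Tyr: 2 codons.
Ile: 3 codons.
Ser: 6 codons.
Pro: 4 codons.
Arg: 6 codons.
2 × 2 × 3 × 6 × 4 × 6 = 1728.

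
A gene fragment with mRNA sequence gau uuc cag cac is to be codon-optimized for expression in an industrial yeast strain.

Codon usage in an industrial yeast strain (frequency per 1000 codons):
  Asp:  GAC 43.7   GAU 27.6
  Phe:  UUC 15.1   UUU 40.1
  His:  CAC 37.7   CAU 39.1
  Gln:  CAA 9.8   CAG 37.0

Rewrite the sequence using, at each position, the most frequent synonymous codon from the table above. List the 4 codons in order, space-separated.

Codon 1 (Asp): best is GAC at 43.7.
Codon 2 (Phe): best is UUU at 40.1.
Codon 3 (Gln): best is CAG at 37.0.
Codon 4 (His): best is CAU at 39.1.

GAC UUU CAG CAU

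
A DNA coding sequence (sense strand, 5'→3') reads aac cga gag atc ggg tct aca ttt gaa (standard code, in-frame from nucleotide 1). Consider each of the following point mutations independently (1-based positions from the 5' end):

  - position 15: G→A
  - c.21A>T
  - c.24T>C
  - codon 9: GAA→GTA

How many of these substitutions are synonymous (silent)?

3

Codon 5: GGG (Gly) → GGA (Gly) — synonymous.
Codon 7: ACA (Thr) → ACT (Thr) — synonymous.
Codon 8: TTT (Phe) → TTC (Phe) — synonymous.
Codon 9: GAA (Glu) → GTA (Val) — missense.
Synonymous: 3 of 4.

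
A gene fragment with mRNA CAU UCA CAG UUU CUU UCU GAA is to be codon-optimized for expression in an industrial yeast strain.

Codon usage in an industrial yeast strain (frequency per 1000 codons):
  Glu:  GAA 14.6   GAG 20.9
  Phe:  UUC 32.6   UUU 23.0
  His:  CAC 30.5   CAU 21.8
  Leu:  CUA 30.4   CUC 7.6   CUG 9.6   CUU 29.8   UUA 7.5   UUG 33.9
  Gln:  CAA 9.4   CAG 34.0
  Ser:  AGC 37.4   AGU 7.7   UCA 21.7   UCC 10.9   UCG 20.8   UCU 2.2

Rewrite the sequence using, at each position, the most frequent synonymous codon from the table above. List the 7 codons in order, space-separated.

Codon 1 (His): best is CAC at 30.5.
Codon 2 (Ser): best is AGC at 37.4.
Codon 3 (Gln): best is CAG at 34.0.
Codon 4 (Phe): best is UUC at 32.6.
Codon 5 (Leu): best is UUG at 33.9.
Codon 6 (Ser): best is AGC at 37.4.
Codon 7 (Glu): best is GAG at 20.9.

CAC AGC CAG UUC UUG AGC GAG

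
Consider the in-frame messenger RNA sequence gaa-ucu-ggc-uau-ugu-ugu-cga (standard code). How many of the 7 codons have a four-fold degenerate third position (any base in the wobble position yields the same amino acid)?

Codon 1 GAA (Glu): third position 2-fold.
Codon 2 UCU (Ser): third position 4-fold.
Codon 3 GGC (Gly): third position 4-fold.
Codon 4 UAU (Tyr): third position 2-fold.
Codon 5 UGU (Cys): third position 2-fold.
Codon 6 UGU (Cys): third position 2-fold.
Codon 7 CGA (Arg): third position 4-fold.
Four-fold degenerate third positions: 3.

3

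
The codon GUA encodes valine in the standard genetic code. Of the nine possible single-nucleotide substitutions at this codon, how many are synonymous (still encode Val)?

3

Position 1: none → 0 synonymous.
Position 2: none → 0 synonymous.
Position 3: GUU, GUC, GUG → 3 synonymous.
Total: 0 + 0 + 3 = 3.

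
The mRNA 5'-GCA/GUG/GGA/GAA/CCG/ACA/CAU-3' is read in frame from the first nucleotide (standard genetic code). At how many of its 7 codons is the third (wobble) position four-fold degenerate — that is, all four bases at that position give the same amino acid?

5

Codon 1 GCA (Ala): third position 4-fold.
Codon 2 GUG (Val): third position 4-fold.
Codon 3 GGA (Gly): third position 4-fold.
Codon 4 GAA (Glu): third position 2-fold.
Codon 5 CCG (Pro): third position 4-fold.
Codon 6 ACA (Thr): third position 4-fold.
Codon 7 CAU (His): third position 2-fold.
Four-fold degenerate third positions: 5.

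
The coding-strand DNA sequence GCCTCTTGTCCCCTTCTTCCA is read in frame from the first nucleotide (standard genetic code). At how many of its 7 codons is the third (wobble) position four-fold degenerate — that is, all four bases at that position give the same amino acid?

Codon 1 GCC (Ala): third position 4-fold.
Codon 2 TCT (Ser): third position 4-fold.
Codon 3 TGT (Cys): third position 2-fold.
Codon 4 CCC (Pro): third position 4-fold.
Codon 5 CTT (Leu): third position 4-fold.
Codon 6 CTT (Leu): third position 4-fold.
Codon 7 CCA (Pro): third position 4-fold.
Four-fold degenerate third positions: 6.

6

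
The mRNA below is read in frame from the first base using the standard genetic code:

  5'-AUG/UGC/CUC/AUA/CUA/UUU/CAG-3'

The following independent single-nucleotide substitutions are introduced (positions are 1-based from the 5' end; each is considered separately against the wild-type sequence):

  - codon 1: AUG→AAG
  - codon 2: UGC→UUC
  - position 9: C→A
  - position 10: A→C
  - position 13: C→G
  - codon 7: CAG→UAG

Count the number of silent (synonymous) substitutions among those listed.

1

Codon 1: AUG (Met) → AAG (Lys) — missense.
Codon 2: UGC (Cys) → UUC (Phe) — missense.
Codon 3: CUC (Leu) → CUA (Leu) — synonymous.
Codon 4: AUA (Ile) → CUA (Leu) — missense.
Codon 5: CUA (Leu) → GUA (Val) — missense.
Codon 7: CAG (Gln) → UAG (Stop) — nonsense.
Synonymous: 1 of 6.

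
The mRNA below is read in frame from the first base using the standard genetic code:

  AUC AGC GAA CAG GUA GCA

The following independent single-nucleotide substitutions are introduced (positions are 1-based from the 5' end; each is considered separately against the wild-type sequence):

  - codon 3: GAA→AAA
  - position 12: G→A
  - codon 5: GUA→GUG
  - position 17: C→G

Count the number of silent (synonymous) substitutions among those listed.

Codon 3: GAA (Glu) → AAA (Lys) — missense.
Codon 4: CAG (Gln) → CAA (Gln) — synonymous.
Codon 5: GUA (Val) → GUG (Val) — synonymous.
Codon 6: GCA (Ala) → GGA (Gly) — missense.
Synonymous: 2 of 4.

2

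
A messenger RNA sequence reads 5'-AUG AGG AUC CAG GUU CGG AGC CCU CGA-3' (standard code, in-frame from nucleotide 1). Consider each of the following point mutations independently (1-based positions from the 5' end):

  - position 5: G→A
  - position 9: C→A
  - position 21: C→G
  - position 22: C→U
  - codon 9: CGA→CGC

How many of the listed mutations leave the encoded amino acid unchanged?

2

Codon 2: AGG (Arg) → AAG (Lys) — missense.
Codon 3: AUC (Ile) → AUA (Ile) — synonymous.
Codon 7: AGC (Ser) → AGG (Arg) — missense.
Codon 8: CCU (Pro) → UCU (Ser) — missense.
Codon 9: CGA (Arg) → CGC (Arg) — synonymous.
Synonymous: 2 of 5.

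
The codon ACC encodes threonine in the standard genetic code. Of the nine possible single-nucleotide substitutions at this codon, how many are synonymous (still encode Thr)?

3

Position 1: none → 0 synonymous.
Position 2: none → 0 synonymous.
Position 3: ACT, ACA, ACG → 3 synonymous.
Total: 0 + 0 + 3 = 3.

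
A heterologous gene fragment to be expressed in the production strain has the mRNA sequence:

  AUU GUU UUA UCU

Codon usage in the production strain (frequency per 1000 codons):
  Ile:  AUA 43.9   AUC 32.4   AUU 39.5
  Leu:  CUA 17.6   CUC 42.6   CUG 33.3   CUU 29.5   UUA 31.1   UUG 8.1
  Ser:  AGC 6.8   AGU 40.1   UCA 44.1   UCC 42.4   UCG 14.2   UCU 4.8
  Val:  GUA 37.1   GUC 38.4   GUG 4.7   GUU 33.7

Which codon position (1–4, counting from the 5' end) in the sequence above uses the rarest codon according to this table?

Codon 1 AUU (Ile): 39.5 per 1000.
Codon 2 GUU (Val): 33.7 per 1000.
Codon 3 UUA (Leu): 31.1 per 1000.
Codon 4 UCU (Ser): 4.8 per 1000.
Lowest frequency is 4.8 at codon 4.

4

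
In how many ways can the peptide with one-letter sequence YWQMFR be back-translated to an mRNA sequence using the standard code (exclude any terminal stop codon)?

Tyr: 2 codons.
Trp: 1 codon.
Gln: 2 codons.
Met: 1 codon.
Phe: 2 codons.
Arg: 6 codons.
2 × 1 × 2 × 1 × 2 × 6 = 48.

48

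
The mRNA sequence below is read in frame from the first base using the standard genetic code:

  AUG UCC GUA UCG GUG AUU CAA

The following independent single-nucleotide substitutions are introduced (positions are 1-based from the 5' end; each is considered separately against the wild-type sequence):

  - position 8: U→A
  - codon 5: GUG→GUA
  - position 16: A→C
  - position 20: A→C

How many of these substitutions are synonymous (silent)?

Codon 3: GUA (Val) → GAA (Glu) — missense.
Codon 5: GUG (Val) → GUA (Val) — synonymous.
Codon 6: AUU (Ile) → CUU (Leu) — missense.
Codon 7: CAA (Gln) → CCA (Pro) — missense.
Synonymous: 1 of 4.

1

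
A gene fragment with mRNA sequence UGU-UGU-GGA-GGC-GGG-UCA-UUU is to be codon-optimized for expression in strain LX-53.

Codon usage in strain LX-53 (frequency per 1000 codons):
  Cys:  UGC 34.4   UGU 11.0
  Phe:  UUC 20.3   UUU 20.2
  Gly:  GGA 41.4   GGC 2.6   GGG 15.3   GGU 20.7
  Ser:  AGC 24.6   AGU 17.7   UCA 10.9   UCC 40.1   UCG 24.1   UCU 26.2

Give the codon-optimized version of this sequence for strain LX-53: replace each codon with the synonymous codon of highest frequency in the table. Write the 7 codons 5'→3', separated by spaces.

Codon 1 (Cys): best is UGC at 34.4.
Codon 2 (Cys): best is UGC at 34.4.
Codon 3 (Gly): best is GGA at 41.4.
Codon 4 (Gly): best is GGA at 41.4.
Codon 5 (Gly): best is GGA at 41.4.
Codon 6 (Ser): best is UCC at 40.1.
Codon 7 (Phe): best is UUC at 20.3.

UGC UGC GGA GGA GGA UCC UUC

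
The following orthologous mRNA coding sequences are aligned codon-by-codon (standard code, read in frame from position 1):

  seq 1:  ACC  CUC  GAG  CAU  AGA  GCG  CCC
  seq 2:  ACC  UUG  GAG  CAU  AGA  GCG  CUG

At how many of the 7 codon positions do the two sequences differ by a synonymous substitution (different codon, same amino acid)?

Codon 1: ACC Thr / ACC Thr — identical.
Codon 2: CUC Leu / UUG Leu — synonymous.
Codon 3: GAG Glu / GAG Glu — identical.
Codon 4: CAU His / CAU His — identical.
Codon 5: AGA Arg / AGA Arg — identical.
Codon 6: GCG Ala / GCG Ala — identical.
Codon 7: CCC Pro / CUG Leu — nonsynonymous.
Synonymous differences: 1.

1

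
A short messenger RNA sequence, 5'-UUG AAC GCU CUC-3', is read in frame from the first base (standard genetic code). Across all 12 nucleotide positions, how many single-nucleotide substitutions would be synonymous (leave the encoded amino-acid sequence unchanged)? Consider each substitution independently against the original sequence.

Codon 1 (UUG, Leu): 2 synonymous substitutions.
Codon 2 (AAC, Asn): 1 synonymous substitution.
Codon 3 (GCU, Ala): 3 synonymous substitutions.
Codon 4 (CUC, Leu): 3 synonymous substitutions.
Total: 2 + 1 + 3 + 3 = 9.

9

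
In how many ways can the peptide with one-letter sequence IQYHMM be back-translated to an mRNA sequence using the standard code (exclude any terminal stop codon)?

24

Ile: 3 codons.
Gln: 2 codons.
Tyr: 2 codons.
His: 2 codons.
Met: 1 codon.
Met: 1 codon.
3 × 2 × 2 × 2 × 1 × 1 = 24.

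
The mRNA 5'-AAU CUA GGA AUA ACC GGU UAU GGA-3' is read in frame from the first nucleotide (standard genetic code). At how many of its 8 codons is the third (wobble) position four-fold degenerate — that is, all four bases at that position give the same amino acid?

Codon 1 AAU (Asn): third position 2-fold.
Codon 2 CUA (Leu): third position 4-fold.
Codon 3 GGA (Gly): third position 4-fold.
Codon 4 AUA (Ile): third position 3-fold.
Codon 5 ACC (Thr): third position 4-fold.
Codon 6 GGU (Gly): third position 4-fold.
Codon 7 UAU (Tyr): third position 2-fold.
Codon 8 GGA (Gly): third position 4-fold.
Four-fold degenerate third positions: 5.

5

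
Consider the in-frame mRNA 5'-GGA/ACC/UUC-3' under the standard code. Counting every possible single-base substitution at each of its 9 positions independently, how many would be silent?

7

Codon 1 (GGA, Gly): 3 synonymous substitutions.
Codon 2 (ACC, Thr): 3 synonymous substitutions.
Codon 3 (UUC, Phe): 1 synonymous substitution.
Total: 3 + 3 + 1 = 7.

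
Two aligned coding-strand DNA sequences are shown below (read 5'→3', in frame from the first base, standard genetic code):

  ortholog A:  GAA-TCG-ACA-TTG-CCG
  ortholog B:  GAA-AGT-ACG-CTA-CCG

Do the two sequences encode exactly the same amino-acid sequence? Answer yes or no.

yes

Codon 1: GAA Glu / GAA Glu — identical.
Codon 2: TCG Ser / AGT Ser — synonymous.
Codon 3: ACA Thr / ACG Thr — synonymous.
Codon 4: TTG Leu / CTA Leu — synonymous.
Codon 5: CCG Pro / CCG Pro — identical.
Nonsynonymous differences: 0 → same protein.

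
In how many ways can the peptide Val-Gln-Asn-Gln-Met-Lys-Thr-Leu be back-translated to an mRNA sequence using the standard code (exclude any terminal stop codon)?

1536

Val: 4 codons.
Gln: 2 codons.
Asn: 2 codons.
Gln: 2 codons.
Met: 1 codon.
Lys: 2 codons.
Thr: 4 codons.
Leu: 6 codons.
4 × 2 × 2 × 2 × 1 × 2 × 4 × 6 = 1536.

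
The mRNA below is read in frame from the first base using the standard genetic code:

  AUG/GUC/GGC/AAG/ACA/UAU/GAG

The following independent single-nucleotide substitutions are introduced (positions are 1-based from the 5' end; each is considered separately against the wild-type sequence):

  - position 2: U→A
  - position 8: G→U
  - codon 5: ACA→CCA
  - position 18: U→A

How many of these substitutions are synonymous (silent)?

0

Codon 1: AUG (Met) → AAG (Lys) — missense.
Codon 3: GGC (Gly) → GUC (Val) — missense.
Codon 5: ACA (Thr) → CCA (Pro) — missense.
Codon 6: UAU (Tyr) → UAA (Stop) — nonsense.
Synonymous: 0 of 4.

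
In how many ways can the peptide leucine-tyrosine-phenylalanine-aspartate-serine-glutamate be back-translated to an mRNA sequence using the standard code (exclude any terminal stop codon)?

Leu: 6 codons.
Tyr: 2 codons.
Phe: 2 codons.
Asp: 2 codons.
Ser: 6 codons.
Glu: 2 codons.
6 × 2 × 2 × 2 × 6 × 2 = 576.

576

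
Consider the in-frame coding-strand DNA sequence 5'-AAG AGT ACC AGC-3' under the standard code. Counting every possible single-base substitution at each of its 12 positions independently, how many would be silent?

Codon 1 (AAG, Lys): 1 synonymous substitution.
Codon 2 (AGT, Ser): 1 synonymous substitution.
Codon 3 (ACC, Thr): 3 synonymous substitutions.
Codon 4 (AGC, Ser): 1 synonymous substitution.
Total: 1 + 1 + 3 + 1 = 6.

6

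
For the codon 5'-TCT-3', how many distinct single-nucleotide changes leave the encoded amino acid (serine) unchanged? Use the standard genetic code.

Position 1: none → 0 synonymous.
Position 2: none → 0 synonymous.
Position 3: TCC, TCA, TCG → 3 synonymous.
Total: 0 + 0 + 3 = 3.

3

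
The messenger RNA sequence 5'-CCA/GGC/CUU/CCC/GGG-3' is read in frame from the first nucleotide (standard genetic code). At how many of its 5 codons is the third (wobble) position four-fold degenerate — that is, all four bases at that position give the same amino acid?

Codon 1 CCA (Pro): third position 4-fold.
Codon 2 GGC (Gly): third position 4-fold.
Codon 3 CUU (Leu): third position 4-fold.
Codon 4 CCC (Pro): third position 4-fold.
Codon 5 GGG (Gly): third position 4-fold.
Four-fold degenerate third positions: 5.

5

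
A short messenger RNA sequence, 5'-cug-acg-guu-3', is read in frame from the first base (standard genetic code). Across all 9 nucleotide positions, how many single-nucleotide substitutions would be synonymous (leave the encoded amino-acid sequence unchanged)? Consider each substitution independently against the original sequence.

Codon 1 (CUG, Leu): 4 synonymous substitutions.
Codon 2 (ACG, Thr): 3 synonymous substitutions.
Codon 3 (GUU, Val): 3 synonymous substitutions.
Total: 4 + 3 + 3 = 10.

10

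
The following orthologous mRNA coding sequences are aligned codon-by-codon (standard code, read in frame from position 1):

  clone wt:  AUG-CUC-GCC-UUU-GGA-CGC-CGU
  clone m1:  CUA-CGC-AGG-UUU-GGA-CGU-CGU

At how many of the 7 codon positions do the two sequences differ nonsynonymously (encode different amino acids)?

3

Codon 1: AUG Met / CUA Leu — nonsynonymous.
Codon 2: CUC Leu / CGC Arg — nonsynonymous.
Codon 3: GCC Ala / AGG Arg — nonsynonymous.
Codon 4: UUU Phe / UUU Phe — identical.
Codon 5: GGA Gly / GGA Gly — identical.
Codon 6: CGC Arg / CGU Arg — synonymous.
Codon 7: CGU Arg / CGU Arg — identical.
Nonsynonymous differences: 3.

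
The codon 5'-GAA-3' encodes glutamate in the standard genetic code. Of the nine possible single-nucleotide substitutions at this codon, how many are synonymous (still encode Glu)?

1

Position 1: none → 0 synonymous.
Position 2: none → 0 synonymous.
Position 3: GAG → 1 synonymous.
Total: 0 + 0 + 1 = 1.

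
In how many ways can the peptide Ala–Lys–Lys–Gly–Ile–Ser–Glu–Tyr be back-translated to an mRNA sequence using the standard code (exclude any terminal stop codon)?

4608

Ala: 4 codons.
Lys: 2 codons.
Lys: 2 codons.
Gly: 4 codons.
Ile: 3 codons.
Ser: 6 codons.
Glu: 2 codons.
Tyr: 2 codons.
4 × 2 × 2 × 4 × 3 × 6 × 2 × 2 = 4608.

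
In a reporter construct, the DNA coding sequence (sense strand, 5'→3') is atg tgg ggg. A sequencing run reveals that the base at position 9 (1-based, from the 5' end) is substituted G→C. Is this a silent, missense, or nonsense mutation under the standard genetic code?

silent

Position 9 falls in codon 3: GGG → Gly.
After the substitution the codon is GGC → Gly.
Both encode Gly, so the change is synonymous.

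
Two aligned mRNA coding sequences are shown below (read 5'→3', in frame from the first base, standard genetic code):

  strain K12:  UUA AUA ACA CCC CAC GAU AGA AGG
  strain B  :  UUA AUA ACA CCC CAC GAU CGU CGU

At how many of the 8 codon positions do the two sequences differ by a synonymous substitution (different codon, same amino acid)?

2

Codon 1: UUA Leu / UUA Leu — identical.
Codon 2: AUA Ile / AUA Ile — identical.
Codon 3: ACA Thr / ACA Thr — identical.
Codon 4: CCC Pro / CCC Pro — identical.
Codon 5: CAC His / CAC His — identical.
Codon 6: GAU Asp / GAU Asp — identical.
Codon 7: AGA Arg / CGU Arg — synonymous.
Codon 8: AGG Arg / CGU Arg — synonymous.
Synonymous differences: 2.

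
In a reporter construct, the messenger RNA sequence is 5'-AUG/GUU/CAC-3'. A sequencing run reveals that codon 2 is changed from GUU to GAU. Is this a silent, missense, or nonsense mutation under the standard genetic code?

missense

Position 5 falls in codon 2: GUU → Val.
After the substitution the codon is GAU → Asp.
Val ≠ Asp, so this is a missense mutation.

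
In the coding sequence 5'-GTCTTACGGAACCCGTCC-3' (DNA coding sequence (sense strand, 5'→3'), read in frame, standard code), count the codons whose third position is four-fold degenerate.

Codon 1 GTC (Val): third position 4-fold.
Codon 2 TTA (Leu): third position 2-fold.
Codon 3 CGG (Arg): third position 4-fold.
Codon 4 AAC (Asn): third position 2-fold.
Codon 5 CCG (Pro): third position 4-fold.
Codon 6 TCC (Ser): third position 4-fold.
Four-fold degenerate third positions: 4.

4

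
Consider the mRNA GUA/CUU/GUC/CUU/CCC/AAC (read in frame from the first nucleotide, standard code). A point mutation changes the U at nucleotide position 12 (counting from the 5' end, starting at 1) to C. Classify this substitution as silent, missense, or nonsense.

Position 12 falls in codon 4: CUU → Leu.
After the substitution the codon is CUC → Leu.
Both encode Leu, so the change is synonymous.

silent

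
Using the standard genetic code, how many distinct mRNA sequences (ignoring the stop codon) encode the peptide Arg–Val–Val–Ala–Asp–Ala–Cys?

6144

Arg: 6 codons.
Val: 4 codons.
Val: 4 codons.
Ala: 4 codons.
Asp: 2 codons.
Ala: 4 codons.
Cys: 2 codons.
6 × 4 × 4 × 4 × 2 × 4 × 2 = 6144.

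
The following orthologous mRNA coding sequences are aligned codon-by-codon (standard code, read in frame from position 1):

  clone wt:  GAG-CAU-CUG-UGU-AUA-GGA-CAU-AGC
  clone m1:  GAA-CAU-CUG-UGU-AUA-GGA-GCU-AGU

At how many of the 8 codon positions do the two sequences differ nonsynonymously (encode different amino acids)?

Codon 1: GAG Glu / GAA Glu — synonymous.
Codon 2: CAU His / CAU His — identical.
Codon 3: CUG Leu / CUG Leu — identical.
Codon 4: UGU Cys / UGU Cys — identical.
Codon 5: AUA Ile / AUA Ile — identical.
Codon 6: GGA Gly / GGA Gly — identical.
Codon 7: CAU His / GCU Ala — nonsynonymous.
Codon 8: AGC Ser / AGU Ser — synonymous.
Nonsynonymous differences: 1.

1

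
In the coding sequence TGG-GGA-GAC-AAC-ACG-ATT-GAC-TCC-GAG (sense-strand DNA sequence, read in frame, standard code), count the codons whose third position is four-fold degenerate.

Codon 1 TGG (Trp): third position 1-fold.
Codon 2 GGA (Gly): third position 4-fold.
Codon 3 GAC (Asp): third position 2-fold.
Codon 4 AAC (Asn): third position 2-fold.
Codon 5 ACG (Thr): third position 4-fold.
Codon 6 ATT (Ile): third position 3-fold.
Codon 7 GAC (Asp): third position 2-fold.
Codon 8 TCC (Ser): third position 4-fold.
Codon 9 GAG (Glu): third position 2-fold.
Four-fold degenerate third positions: 3.

3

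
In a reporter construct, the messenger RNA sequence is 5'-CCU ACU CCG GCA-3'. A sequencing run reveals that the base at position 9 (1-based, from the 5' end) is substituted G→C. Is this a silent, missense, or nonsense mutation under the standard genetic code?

Position 9 falls in codon 3: CCG → Pro.
After the substitution the codon is CCC → Pro.
Both encode Pro, so the change is synonymous.

silent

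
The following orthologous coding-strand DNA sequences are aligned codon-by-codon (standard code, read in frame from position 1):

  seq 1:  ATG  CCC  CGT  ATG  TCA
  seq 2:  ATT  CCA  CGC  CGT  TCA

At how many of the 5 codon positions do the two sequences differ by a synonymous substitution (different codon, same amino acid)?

2

Codon 1: ATG Met / ATT Ile — nonsynonymous.
Codon 2: CCC Pro / CCA Pro — synonymous.
Codon 3: CGT Arg / CGC Arg — synonymous.
Codon 4: ATG Met / CGT Arg — nonsynonymous.
Codon 5: TCA Ser / TCA Ser — identical.
Synonymous differences: 2.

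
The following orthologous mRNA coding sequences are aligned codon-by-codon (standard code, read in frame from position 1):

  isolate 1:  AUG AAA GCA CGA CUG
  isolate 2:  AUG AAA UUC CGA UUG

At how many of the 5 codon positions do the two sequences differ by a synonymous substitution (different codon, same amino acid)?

1

Codon 1: AUG Met / AUG Met — identical.
Codon 2: AAA Lys / AAA Lys — identical.
Codon 3: GCA Ala / UUC Phe — nonsynonymous.
Codon 4: CGA Arg / CGA Arg — identical.
Codon 5: CUG Leu / UUG Leu — synonymous.
Synonymous differences: 1.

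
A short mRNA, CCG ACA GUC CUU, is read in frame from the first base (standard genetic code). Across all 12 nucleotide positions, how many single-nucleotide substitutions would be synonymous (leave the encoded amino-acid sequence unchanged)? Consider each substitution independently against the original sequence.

Codon 1 (CCG, Pro): 3 synonymous substitutions.
Codon 2 (ACA, Thr): 3 synonymous substitutions.
Codon 3 (GUC, Val): 3 synonymous substitutions.
Codon 4 (CUU, Leu): 3 synonymous substitutions.
Total: 3 + 3 + 3 + 3 = 12.

12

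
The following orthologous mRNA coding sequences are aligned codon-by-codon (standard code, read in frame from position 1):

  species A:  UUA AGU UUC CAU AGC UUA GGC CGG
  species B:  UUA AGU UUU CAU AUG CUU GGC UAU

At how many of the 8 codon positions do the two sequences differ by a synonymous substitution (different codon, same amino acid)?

2

Codon 1: UUA Leu / UUA Leu — identical.
Codon 2: AGU Ser / AGU Ser — identical.
Codon 3: UUC Phe / UUU Phe — synonymous.
Codon 4: CAU His / CAU His — identical.
Codon 5: AGC Ser / AUG Met — nonsynonymous.
Codon 6: UUA Leu / CUU Leu — synonymous.
Codon 7: GGC Gly / GGC Gly — identical.
Codon 8: CGG Arg / UAU Tyr — nonsynonymous.
Synonymous differences: 2.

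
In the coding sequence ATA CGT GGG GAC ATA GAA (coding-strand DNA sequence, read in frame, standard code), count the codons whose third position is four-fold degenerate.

2

Codon 1 ATA (Ile): third position 3-fold.
Codon 2 CGT (Arg): third position 4-fold.
Codon 3 GGG (Gly): third position 4-fold.
Codon 4 GAC (Asp): third position 2-fold.
Codon 5 ATA (Ile): third position 3-fold.
Codon 6 GAA (Glu): third position 2-fold.
Four-fold degenerate third positions: 2.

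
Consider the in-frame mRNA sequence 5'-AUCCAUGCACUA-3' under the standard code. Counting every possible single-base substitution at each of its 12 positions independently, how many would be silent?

10

Codon 1 (AUC, Ile): 2 synonymous substitutions.
Codon 2 (CAU, His): 1 synonymous substitution.
Codon 3 (GCA, Ala): 3 synonymous substitutions.
Codon 4 (CUA, Leu): 4 synonymous substitutions.
Total: 2 + 1 + 3 + 4 = 10.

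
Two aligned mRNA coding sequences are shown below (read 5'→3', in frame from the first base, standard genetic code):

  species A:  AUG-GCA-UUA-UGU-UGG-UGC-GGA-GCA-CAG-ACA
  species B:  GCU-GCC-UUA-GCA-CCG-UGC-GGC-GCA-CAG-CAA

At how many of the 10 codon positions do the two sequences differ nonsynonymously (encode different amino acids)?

Codon 1: AUG Met / GCU Ala — nonsynonymous.
Codon 2: GCA Ala / GCC Ala — synonymous.
Codon 3: UUA Leu / UUA Leu — identical.
Codon 4: UGU Cys / GCA Ala — nonsynonymous.
Codon 5: UGG Trp / CCG Pro — nonsynonymous.
Codon 6: UGC Cys / UGC Cys — identical.
Codon 7: GGA Gly / GGC Gly — synonymous.
Codon 8: GCA Ala / GCA Ala — identical.
Codon 9: CAG Gln / CAG Gln — identical.
Codon 10: ACA Thr / CAA Gln — nonsynonymous.
Nonsynonymous differences: 4.

4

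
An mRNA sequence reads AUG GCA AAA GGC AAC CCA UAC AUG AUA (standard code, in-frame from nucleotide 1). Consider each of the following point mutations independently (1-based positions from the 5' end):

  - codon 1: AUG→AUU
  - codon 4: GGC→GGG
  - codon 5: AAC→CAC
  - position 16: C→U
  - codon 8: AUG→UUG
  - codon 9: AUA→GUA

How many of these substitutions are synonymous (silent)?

1

Codon 1: AUG (Met) → AUU (Ile) — missense.
Codon 4: GGC (Gly) → GGG (Gly) — synonymous.
Codon 5: AAC (Asn) → CAC (His) — missense.
Codon 6: CCA (Pro) → UCA (Ser) — missense.
Codon 8: AUG (Met) → UUG (Leu) — missense.
Codon 9: AUA (Ile) → GUA (Val) — missense.
Synonymous: 1 of 6.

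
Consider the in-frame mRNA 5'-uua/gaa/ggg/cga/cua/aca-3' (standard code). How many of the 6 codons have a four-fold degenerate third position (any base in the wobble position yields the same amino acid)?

4

Codon 1 UUA (Leu): third position 2-fold.
Codon 2 GAA (Glu): third position 2-fold.
Codon 3 GGG (Gly): third position 4-fold.
Codon 4 CGA (Arg): third position 4-fold.
Codon 5 CUA (Leu): third position 4-fold.
Codon 6 ACA (Thr): third position 4-fold.
Four-fold degenerate third positions: 4.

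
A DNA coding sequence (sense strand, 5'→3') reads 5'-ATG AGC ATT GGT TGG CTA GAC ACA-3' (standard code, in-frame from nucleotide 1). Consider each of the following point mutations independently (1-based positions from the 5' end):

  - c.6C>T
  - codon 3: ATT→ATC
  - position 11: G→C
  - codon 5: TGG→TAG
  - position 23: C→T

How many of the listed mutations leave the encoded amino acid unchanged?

2

Codon 2: AGC (Ser) → AGT (Ser) — synonymous.
Codon 3: ATT (Ile) → ATC (Ile) — synonymous.
Codon 4: GGT (Gly) → GCT (Ala) — missense.
Codon 5: TGG (Trp) → TAG (Stop) — nonsense.
Codon 8: ACA (Thr) → ATA (Ile) — missense.
Synonymous: 2 of 5.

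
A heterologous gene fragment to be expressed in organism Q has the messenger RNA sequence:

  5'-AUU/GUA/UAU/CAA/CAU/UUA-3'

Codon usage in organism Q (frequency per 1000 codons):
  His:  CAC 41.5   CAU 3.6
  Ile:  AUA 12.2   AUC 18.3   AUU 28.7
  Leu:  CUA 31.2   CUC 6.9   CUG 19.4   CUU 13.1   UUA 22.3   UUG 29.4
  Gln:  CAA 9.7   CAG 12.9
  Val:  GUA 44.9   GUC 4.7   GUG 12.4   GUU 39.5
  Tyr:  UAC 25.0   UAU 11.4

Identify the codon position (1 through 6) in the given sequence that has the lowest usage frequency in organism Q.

Codon 1 AUU (Ile): 28.7 per 1000.
Codon 2 GUA (Val): 44.9 per 1000.
Codon 3 UAU (Tyr): 11.4 per 1000.
Codon 4 CAA (Gln): 9.7 per 1000.
Codon 5 CAU (His): 3.6 per 1000.
Codon 6 UUA (Leu): 22.3 per 1000.
Lowest frequency is 3.6 at codon 5.

5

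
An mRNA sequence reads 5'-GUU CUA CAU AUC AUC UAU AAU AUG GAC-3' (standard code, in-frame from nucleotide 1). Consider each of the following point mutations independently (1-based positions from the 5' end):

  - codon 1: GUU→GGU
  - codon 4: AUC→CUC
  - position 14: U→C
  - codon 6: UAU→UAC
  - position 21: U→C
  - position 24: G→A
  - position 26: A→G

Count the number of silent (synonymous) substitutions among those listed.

Codon 1: GUU (Val) → GGU (Gly) — missense.
Codon 4: AUC (Ile) → CUC (Leu) — missense.
Codon 5: AUC (Ile) → ACC (Thr) — missense.
Codon 6: UAU (Tyr) → UAC (Tyr) — synonymous.
Codon 7: AAU (Asn) → AAC (Asn) — synonymous.
Codon 8: AUG (Met) → AUA (Ile) — missense.
Codon 9: GAC (Asp) → GGC (Gly) — missense.
Synonymous: 2 of 7.

2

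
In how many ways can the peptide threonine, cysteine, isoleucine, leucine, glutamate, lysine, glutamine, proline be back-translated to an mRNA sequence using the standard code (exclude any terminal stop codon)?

Thr: 4 codons.
Cys: 2 codons.
Ile: 3 codons.
Leu: 6 codons.
Glu: 2 codons.
Lys: 2 codons.
Gln: 2 codons.
Pro: 4 codons.
4 × 2 × 3 × 6 × 2 × 2 × 2 × 4 = 4608.

4608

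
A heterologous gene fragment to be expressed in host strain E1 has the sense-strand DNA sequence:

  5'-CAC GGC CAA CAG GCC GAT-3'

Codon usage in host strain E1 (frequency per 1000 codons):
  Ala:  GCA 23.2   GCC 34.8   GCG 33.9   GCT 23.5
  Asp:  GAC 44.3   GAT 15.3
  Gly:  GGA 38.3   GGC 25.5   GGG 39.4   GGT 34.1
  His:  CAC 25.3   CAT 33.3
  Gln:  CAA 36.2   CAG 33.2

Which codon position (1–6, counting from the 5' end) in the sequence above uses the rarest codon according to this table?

6

Codon 1 CAC (His): 25.3 per 1000.
Codon 2 GGC (Gly): 25.5 per 1000.
Codon 3 CAA (Gln): 36.2 per 1000.
Codon 4 CAG (Gln): 33.2 per 1000.
Codon 5 GCC (Ala): 34.8 per 1000.
Codon 6 GAT (Asp): 15.3 per 1000.
Lowest frequency is 15.3 at codon 6.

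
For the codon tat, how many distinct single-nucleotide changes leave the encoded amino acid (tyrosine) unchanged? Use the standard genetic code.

1

Position 1: none → 0 synonymous.
Position 2: none → 0 synonymous.
Position 3: TAC → 1 synonymous.
Total: 0 + 0 + 1 = 1.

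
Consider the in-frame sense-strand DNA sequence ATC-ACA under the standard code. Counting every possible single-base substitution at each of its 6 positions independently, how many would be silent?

Codon 1 (ATC, Ile): 2 synonymous substitutions.
Codon 2 (ACA, Thr): 3 synonymous substitutions.
Total: 2 + 3 = 5.

5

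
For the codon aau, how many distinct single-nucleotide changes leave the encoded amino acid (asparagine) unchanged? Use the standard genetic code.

Position 1: none → 0 synonymous.
Position 2: none → 0 synonymous.
Position 3: AAC → 1 synonymous.
Total: 0 + 0 + 1 = 1.

1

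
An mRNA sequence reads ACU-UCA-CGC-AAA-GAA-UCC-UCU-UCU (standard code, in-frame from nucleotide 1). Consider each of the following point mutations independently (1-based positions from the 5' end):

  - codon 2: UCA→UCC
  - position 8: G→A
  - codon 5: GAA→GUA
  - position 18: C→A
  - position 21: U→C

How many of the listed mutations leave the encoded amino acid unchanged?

Codon 2: UCA (Ser) → UCC (Ser) — synonymous.
Codon 3: CGC (Arg) → CAC (His) — missense.
Codon 5: GAA (Glu) → GUA (Val) — missense.
Codon 6: UCC (Ser) → UCA (Ser) — synonymous.
Codon 7: UCU (Ser) → UCC (Ser) — synonymous.
Synonymous: 3 of 5.

3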